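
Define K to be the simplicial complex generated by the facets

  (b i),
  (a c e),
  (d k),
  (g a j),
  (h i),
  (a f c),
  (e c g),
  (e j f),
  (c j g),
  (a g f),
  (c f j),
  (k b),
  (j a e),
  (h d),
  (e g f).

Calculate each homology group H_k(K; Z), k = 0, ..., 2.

H_0 = Z^2,  H_1 = Z ⊕ Z/2Z,  H_2 = 0.

Fix the vertex order a < b < c < d < e < f < g < h < i < j < k and write every simplex with vertices in increasing order. Then dim K = 2 and the simplices of K are:

  0-simplices (11): a, b, c, d, e, f, g, h, i, j, k
  1-simplices (20): ac, ae, af, ag, aj, bi, bk, ce, cf, cg, cj, dh, dk, ef, eg, ej, fg, fj, gj, hi
  2-simplices (10): ace, acf, aej, afg, agj, ceg, cfj, cgj, efg, efj

giving chain groups C_0 ≅ Z^11, C_1 ≅ Z^20, C_2 ≅ Z^10.

The boundary map ∂_1: C_1 → C_0 maps an edge to its endpoints' difference, ∂[p,q] = q − p.
This gives a 11×20 integer matrix of rank 9; reducing to Smith normal form yields diagonal entries (1,1,1,1,1,1,1,1,1).

∂_2: C_2 → C_1 acts by ∂[p,q,r] = [q,r] − [p,r] + [p,q]. For instance
  ∂acf = cf − af + ac,
  ∂efj = fj − ej + ef.
The 20×10 boundary matrix has rank 10 and Smith normal form diag(1,1,1,1,1,1,1,1,1,2).

From H_k ≅ ker(∂_k) / im(∂_{k+1}) we obtain:

  H_0: rank C_0 − rank ∂_1 = 11 − 9 = 2, and the invariant factors of ∂_1 are all 1, so H_0 = Z^2.
  H_1: rank ker ∂_1 − rank ∂_2 = (20 − 9) − 10 = 1, and ∂_2 has invariant factor 2 > 1, so H_1 = Z ⊕ Z/2Z.
  H_2: rank ker ∂_2 − rank ∂_3 = (10 − 10) − 0 = 0, and there is no ∂_3, so H_2 = 0.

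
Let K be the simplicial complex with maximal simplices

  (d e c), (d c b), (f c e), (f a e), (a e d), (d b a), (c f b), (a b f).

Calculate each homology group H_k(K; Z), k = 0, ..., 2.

H_0 = Z,  H_1 = 0,  H_2 = Z.

Take the total order a < b < c < d < e < f on the vertex set. Then K (dimension 2) consists of the simplices:

  0-simplices (6): a, b, c, d, e, f
  1-simplices (12): ab, ad, ae, af, bc, bd, bf, cd, ce, cf, de, ef
  2-simplices (8): abd, abf, ade, aef, bcd, bcf, cde, cef

Hence C_0 ≅ Z^6, C_1 ≅ Z^12, C_2 ≅ Z^8.

The boundary map ∂_1: C_1 → C_0 sends each edge [p,q] (with p < q) to q − p.
The 6×12 boundary matrix has rank 5 and Smith normal form diag(1,1,1,1,1).

Boundary ∂_2: C_2 → C_1 sends each 2-simplex [p,q,r] to [q,r] − [p,r] + [p,q]. For instance
  ∂ade = de − ae + ad,
  ∂bcf = cf − bf + bc.
The 12×8 boundary matrix has rank 7 and Smith normal form diag(1,1,1,1,1,1,1).

Now H_k = ker ∂_k / im ∂_{k+1}, so:

  H_0: rank C_0 − rank ∂_1 = 6 − 5 = 1, and the invariant factors of ∂_1 are all 1, so H_0 ≅ Z.
  H_1: rank ker ∂_1 − rank ∂_2 = (12 − 5) − 7 = 0, and the invariant factors of ∂_2 are all 1, so H_1 ≅ 0.
  H_2: rank ker ∂_2 − rank ∂_3 = (8 − 7) − 0 = 1, and there is no ∂_3, so H_2 ≅ Z.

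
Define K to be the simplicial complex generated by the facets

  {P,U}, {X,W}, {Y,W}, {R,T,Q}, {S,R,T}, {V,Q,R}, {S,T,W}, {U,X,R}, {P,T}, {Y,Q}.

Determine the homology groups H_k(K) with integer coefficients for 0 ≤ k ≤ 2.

Fix the vertex order P < Q < R < S < T < U < V < W < X < Y and write every simplex with vertices in increasing order. Then dim K = 2 and the simplices of K are:

  0-simplices (10): P, Q, R, S, T, U, V, W, X, Y
  1-simplices (17): PT, PU, QR, QT, QV, QY, RS, RT, RU, RV, RX, ST, SW, TW, UX, WX, WY
  2-simplices (5): QRT, QRV, RST, RUX, STW

so the chain groups are C_0 ≅ Z^10, C_1 ≅ Z^17, C_2 ≅ Z^5.

∂_1: C_1 → C_0 maps an edge to its endpoints' difference, ∂[p,q] = q − p. For instance
  ∂RS = S − R.
The resulting 10×17 matrix has rank 9, and its Smith normal form has invariant factors (1,1,1,1,1,1,1,1,1).

∂_2: C_2 → C_1 sends each 2-simplex [p,q,r] to [q,r] − [p,r] + [p,q]. For instance
  ∂RUX = UX − RX + RU,
  ∂STW = TW − SW + ST.
This gives a 17×5 integer matrix of rank 5; reducing to Smith normal form yields diagonal entries (1,1,1,1,1).

Computing H_k = (kernel of ∂_k) / (image of ∂_{k+1}):

  H_0: rank C_0 − rank ∂_1 = 10 − 9 = 1, and the invariant factors of ∂_1 are all 1, so H_0 = Z.
  H_1: rank ker ∂_1 − rank ∂_2 = (17 − 9) − 5 = 3, and the invariant factors of ∂_2 are all 1, so H_1 = Z^3.
  H_2: rank ker ∂_2 − rank ∂_3 = (5 − 5) − 0 = 0, and there is no ∂_3, so H_2 = 0.

As a check, the Euler characteristic is 10 − 17 + 5 = -2, which agrees with 1 − 3 + 0 = -2.

H_0 ≅ Z,  H_1 ≅ Z^3,  H_2 = 0.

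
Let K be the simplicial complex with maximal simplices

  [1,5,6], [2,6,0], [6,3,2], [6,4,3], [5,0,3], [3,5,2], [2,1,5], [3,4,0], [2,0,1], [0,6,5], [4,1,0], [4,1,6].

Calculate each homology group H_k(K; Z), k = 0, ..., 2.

We work with the vertex ordering 0 < 1 < 2 < 3 < 4 < 5 < 6. The simplices of K, each written with vertices in increasing order, are:

  0-simplices (7): [0], [1], [2], [3], [4], [5], [6]
  1-simplices (18): [0,1], [0,2], [0,3], [0,4], [0,5], [0,6], [1,2], [1,4], [1,5], [1,6], [2,3], [2,5], [2,6], [3,4], [3,5], [3,6], [4,6], [5,6]
  2-simplices (12): [0,1,2], [0,1,4], [0,2,6], [0,3,4], [0,3,5], [0,5,6], [1,2,5], [1,4,6], [1,5,6], [2,3,5], [2,3,6], [3,4,6]

giving chain groups C_0 ≅ Z^7, C_1 ≅ Z^18, C_2 ≅ Z^12.

∂_1: C_1 → C_0 maps an edge to its endpoints' difference, ∂[p,q] = q − p. For instance
  ∂[0,4] = [4] − [0].
As a 7×18 matrix over Z this has rank 6, with invariant factors (1,1,1,1,1,1).

Boundary ∂_2: C_2 → C_1 acts by ∂[p,q,r] = [q,r] − [p,r] + [p,q]. For instance
  ∂[3,4,6] = [4,6] − [3,6] + [3,4],
  ∂[0,5,6] = [5,6] − [0,6] + [0,5].
The 18×12 boundary matrix has rank 12 and Smith normal form diag(1,1,1,1,1,1,1,1,1,1,1,2).

Reading off H_k = ker ∂_k / im ∂_{k+1}:

  H_0: rank C_0 − rank ∂_1 = 7 − 6 = 1, and the invariant factors of ∂_1 are all 1, so H_0 ≅ Z.
  H_1: rank ker ∂_1 − rank ∂_2 = (18 − 6) − 12 = 0, and ∂_2 has invariant factor 2 > 1, so H_1 ≅ Z/2.
  H_2: rank ker ∂_2 − rank ∂_3 = (12 − 12) − 0 = 0, and there is no ∂_3, so H_2 ≅ 0.

H_0 ≅ Z,  H_1 ≅ Z/2,  H_2 = 0.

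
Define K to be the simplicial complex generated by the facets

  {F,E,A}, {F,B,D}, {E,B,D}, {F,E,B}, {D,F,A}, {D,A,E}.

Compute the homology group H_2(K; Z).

H_2 = Z.

We work with the vertex ordering A < B < D < E < F. The simplices of K, each written with vertices in increasing order, are:

  0-simplices (5): A, B, D, E, F
  1-simplices (9): AD, AE, AF, BD, BE, BF, DE, DF, EF
  2-simplices (6): ADE, ADF, AEF, BDE, BDF, BEF

Hence C_0 ≅ Z^5, C_1 ≅ Z^9, C_2 ≅ Z^6.

The boundary map ∂_1: C_1 → C_0 is given by ∂[p,q] = [q] − [p]. For instance
  ∂AE = E − A.
This gives a 5×9 integer matrix of rank 4; reducing to Smith normal form yields diagonal entries (1,1,1,1).

Boundary ∂_2: C_2 → C_1 sends each 2-simplex [p,q,r] to [q,r] − [p,r] + [p,q]. For instance
  ∂BEF = EF − BF + BE,
  ∂BDE = DE − BE + BD.
As a 9×6 matrix over Z this has rank 5, with invariant factors (1,1,1,1,1).

From H_k ≅ ker(∂_k) / im(∂_{k+1}) we obtain:

  H_2: rank ker ∂_2 − rank ∂_3 = (6 − 5) − 0 = 1, and there is no ∂_3, so H_2 = Z.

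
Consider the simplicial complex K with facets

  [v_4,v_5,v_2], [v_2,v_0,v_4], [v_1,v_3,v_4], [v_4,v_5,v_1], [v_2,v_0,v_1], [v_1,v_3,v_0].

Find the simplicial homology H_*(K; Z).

H_0 = Z,  H_1 = Z,  H_2 = 0.

Order the vertices as v_0 < v_1 < v_2 < v_3 < v_4 < v_5. Listing each simplex with vertices in this order, K has dimension 2 with simplices:

  0-simplices (6): [v_0], [v_1], [v_2], [v_3], [v_4], [v_5]
  1-simplices (12): [v_0,v_1], [v_0,v_2], [v_0,v_3], [v_0,v_4], [v_1,v_2], [v_1,v_3], [v_1,v_4], [v_1,v_5], [v_2,v_4], [v_2,v_5], [v_3,v_4], [v_4,v_5]
  2-simplices (6): [v_0,v_1,v_2], [v_0,v_1,v_3], [v_0,v_2,v_4], [v_1,v_3,v_4], [v_1,v_4,v_5], [v_2,v_4,v_5]

Hence C_0 ≅ Z^6, C_1 ≅ Z^12, C_2 ≅ Z^6.

Boundary ∂_1: C_1 → C_0 sends each edge [p,q] (with p < q) to q − p. For instance
  ∂[v_0,v_3] = [v_3] − [v_0].
This gives a 6×12 integer matrix of rank 5; reducing to Smith normal form yields diagonal entries (1,1,1,1,1).

Boundary ∂_2: C_2 → C_1 acts by ∂[p,q,r] = [q,r] − [p,r] + [p,q]. For instance
  ∂[v_1,v_3,v_4] = [v_3,v_4] − [v_1,v_4] + [v_1,v_3],
  ∂[v_2,v_4,v_5] = [v_4,v_5] − [v_2,v_5] + [v_2,v_4].
As a 12×6 matrix over Z this has rank 6, with invariant factors (1,1,1,1,1,1).

Now H_k = ker ∂_k / im ∂_{k+1}, so:

  H_0: rank C_0 − rank ∂_1 = 6 − 5 = 1, and the invariant factors of ∂_1 are all 1, so H_0 ≅ Z.
  H_1: rank ker ∂_1 − rank ∂_2 = (12 − 5) − 6 = 1, and the invariant factors of ∂_2 are all 1, so H_1 ≅ Z.
  H_2: rank ker ∂_2 − rank ∂_3 = (6 − 6) − 0 = 0, and there is no ∂_3, so H_2 ≅ 0.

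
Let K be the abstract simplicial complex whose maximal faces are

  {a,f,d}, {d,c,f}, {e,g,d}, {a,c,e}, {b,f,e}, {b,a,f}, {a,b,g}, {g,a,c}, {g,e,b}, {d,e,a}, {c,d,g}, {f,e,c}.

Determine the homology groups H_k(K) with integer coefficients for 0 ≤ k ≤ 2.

Fix the vertex order a < b < c < d < e < f < g and write every simplex with vertices in increasing order. Then dim K = 2 and the simplices of K are:

  0-simplices (7): a, b, c, d, e, f, g
  1-simplices (18): ab, ac, ad, ae, af, ag, be, bf, bg, cd, ce, cf, cg, de, df, dg, ef, eg
  2-simplices (12): abf, abg, ace, acg, ade, adf, bef, beg, cdf, cdg, cef, deg

Hence C_0 ≅ Z^7, C_1 ≅ Z^18, C_2 ≅ Z^12.

∂_1: C_1 → C_0 is given by ∂[p,q] = [q] − [p].
This gives a 7×18 integer matrix of rank 6; reducing to Smith normal form yields diagonal entries (1,1,1,1,1,1).

∂_2: C_2 → C_1 sends each 2-simplex [p,q,r] to [q,r] − [p,r] + [p,q]. For instance
  ∂acg = cg − ag + ac,
  ∂adf = df − af + ad.
As a 18×12 matrix over Z this has rank 12, with invariant factors (1,1,1,1,1,1,1,1,1,1,1,2).

Now H_k = ker ∂_k / im ∂_{k+1}, so:

  H_0: rank C_0 − rank ∂_1 = 7 − 6 = 1, and the invariant factors of ∂_1 are all 1, so H_0 = Z.
  H_1: rank ker ∂_1 − rank ∂_2 = (18 − 6) − 12 = 0, and ∂_2 has invariant factor 2 > 1, so H_1 = Z/2.
  H_2: rank ker ∂_2 − rank ∂_3 = (12 − 12) − 0 = 0, and there is no ∂_3, so H_2 = 0.

As a check, the Euler characteristic is 7 − 18 + 12 = 1, which agrees with 1 − 0 + 0 = 1.

H_0 ≅ Z,  H_1 ≅ Z/2,  H_2 = 0.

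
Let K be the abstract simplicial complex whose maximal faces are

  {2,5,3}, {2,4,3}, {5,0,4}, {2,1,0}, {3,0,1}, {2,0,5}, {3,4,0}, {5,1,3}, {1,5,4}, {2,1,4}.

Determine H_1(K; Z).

Fix the vertex order 0 < 1 < 2 < 3 < 4 < 5 and write every simplex with vertices in increasing order. Then dim K = 2 and the simplices of K are:

  0-simplices (6): [0], [1], [2], [3], [4], [5]
  1-simplices (15): [0,1], [0,2], [0,3], [0,4], [0,5], [1,2], [1,3], [1,4], [1,5], [2,3], [2,4], [2,5], [3,4], [3,5], [4,5]
  2-simplices (10): [0,1,2], [0,1,3], [0,2,5], [0,3,4], [0,4,5], [1,2,4], [1,3,5], [1,4,5], [2,3,4], [2,3,5]

Hence C_0 ≅ Z^6, C_1 ≅ Z^15, C_2 ≅ Z^10.

∂_1: C_1 → C_0 maps an edge to its endpoints' difference, ∂[p,q] = q − p. For instance
  ∂[1,2] = [2] − [1].
As a 6×15 matrix over Z this has rank 5, with invariant factors (1,1,1,1,1).

The boundary map ∂_2: C_2 → C_1 maps a triangle to the signed sum of its edges. For instance
  ∂[0,3,4] = [3,4] − [0,4] + [0,3],
  ∂[0,1,3] = [1,3] − [0,3] + [0,1].
This gives a 15×10 integer matrix of rank 10; reducing to Smith normal form yields diagonal entries (1,1,1,1,1,1,1,1,1,2).

From H_k ≅ ker(∂_k) / im(∂_{k+1}) we obtain:

  H_1: rank ker ∂_1 − rank ∂_2 = (15 − 5) − 10 = 0, and ∂_2 has invariant factor 2 > 1, so H_1 ≅ Z/2.

H_1 ≅ Z/2.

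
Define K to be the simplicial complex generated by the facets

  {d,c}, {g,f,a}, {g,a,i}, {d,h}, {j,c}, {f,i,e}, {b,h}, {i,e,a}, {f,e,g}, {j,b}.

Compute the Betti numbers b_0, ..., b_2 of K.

b_0 = 2, b_1 = 2, b_2 = 0.

Take the total order a < b < c < d < e < f < g < h < i < j on the vertex set. Then K (dimension 2) consists of the simplices:

  0-simplices (10): a, b, c, d, e, f, g, h, i, j
  1-simplices (15): ae, af, ag, ai, bh, bj, cd, cj, dh, ef, eg, ei, fg, fi, gi
  2-simplices (5): aei, afg, agi, efg, efi

so the chain groups are C_0 ≅ Z^10, C_1 ≅ Z^15, C_2 ≅ Z^5.

The boundary map ∂_1: C_1 → C_0 is given by ∂[p,q] = [q] − [p].
The resulting 10×15 matrix has rank 8, and its Smith normal form has invariant factors (1,1,1,1,1,1,1,1).

∂_2: C_2 → C_1 sends each 2-simplex [p,q,r] to [q,r] − [p,r] + [p,q]. For instance
  ∂agi = gi − ai + ag,
  ∂afg = fg − ag + af.
As a 15×5 matrix over Z this has rank 5, with invariant factors (1,1,1,1,1).

Reading off H_k = ker ∂_k / im ∂_{k+1}:

  H_0: rank C_0 − rank ∂_1 = 10 − 8 = 2, and the invariant factors of ∂_1 are all 1, so H_0 ≅ Z^2.
  H_1: rank ker ∂_1 − rank ∂_2 = (15 − 8) − 5 = 2, and the invariant factors of ∂_2 are all 1, so H_1 ≅ Z^2.
  H_2: rank ker ∂_2 − rank ∂_3 = (5 − 5) − 0 = 0, and there is no ∂_3, so H_2 ≅ 0.

(K is a triangulation of the disjoint union of the Möbius band and the circle S^1.)

Hence the Betti numbers are b_0 = 2, b_1 = 2, b_2 = 0.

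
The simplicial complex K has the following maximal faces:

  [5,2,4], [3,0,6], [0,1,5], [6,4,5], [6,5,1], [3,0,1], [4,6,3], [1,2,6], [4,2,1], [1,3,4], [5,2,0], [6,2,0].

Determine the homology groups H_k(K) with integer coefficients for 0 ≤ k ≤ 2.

Order the vertices as 0 < 1 < 2 < 3 < 4 < 5 < 6. Listing each simplex with vertices in this order, K has dimension 2 with simplices:

  0-simplices (7): [0], [1], [2], [3], [4], [5], [6]
  1-simplices (18): [0,1], [0,2], [0,3], [0,5], [0,6], [1,2], [1,3], [1,4], [1,5], [1,6], [2,4], [2,5], [2,6], [3,4], [3,6], [4,5], [4,6], [5,6]
  2-simplices (12): [0,1,3], [0,1,5], [0,2,5], [0,2,6], [0,3,6], [1,2,4], [1,2,6], [1,3,4], [1,5,6], [2,4,5], [3,4,6], [4,5,6]

giving chain groups C_0 ≅ Z^7, C_1 ≅ Z^18, C_2 ≅ Z^12.

The boundary map ∂_1: C_1 → C_0 is given by ∂[p,q] = [q] − [p]. For instance
  ∂[0,6] = [6] − [0].
The 7×18 boundary matrix has rank 6 and Smith normal form diag(1,1,1,1,1,1).

The boundary map ∂_2: C_2 → C_1 sends each 2-simplex [p,q,r] to [q,r] − [p,r] + [p,q]. For instance
  ∂[1,2,4] = [2,4] − [1,4] + [1,2],
  ∂[0,1,3] = [1,3] − [0,3] + [0,1].
The 18×12 boundary matrix has rank 12 and Smith normal form diag(1,1,1,1,1,1,1,1,1,1,1,2).

From H_k ≅ ker(∂_k) / im(∂_{k+1}) we obtain:

  H_0: rank C_0 − rank ∂_1 = 7 − 6 = 1, and the invariant factors of ∂_1 are all 1, so H_0 = Z.
  H_1: rank ker ∂_1 − rank ∂_2 = (18 − 6) − 12 = 0, and ∂_2 has invariant factor 2 > 1, so H_1 = Z_2.
  H_2: rank ker ∂_2 − rank ∂_3 = (12 − 12) − 0 = 0, and there is no ∂_3, so H_2 = 0.

As a check, the Euler characteristic is 7 − 18 + 12 = 1, which agrees with 1 − 0 + 0 = 1.

H_0 ≅ Z,  H_1 ≅ Z_2,  H_2 = 0.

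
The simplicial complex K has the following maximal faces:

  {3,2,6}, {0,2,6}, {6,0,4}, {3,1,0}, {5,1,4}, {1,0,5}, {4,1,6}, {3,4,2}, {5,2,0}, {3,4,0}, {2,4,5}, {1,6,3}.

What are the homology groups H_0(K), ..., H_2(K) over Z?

K has 7 vertices, 18 edges, 12 triangles.
rank ∂_0 = 0, rank ∂_1 = 6 ⇒ b_0 = 7 − 0 − 6 = 1; all invariant factors of ∂_1 are 1 so no torsion. So H_0 ≅ Z.
rank ∂_1 = 6, rank ∂_2 = 12 ⇒ b_1 = 18 − 6 − 12 = 0; ∂_2 has invariant factor(s) [2] giving torsion. So H_1 ≅ Z/2Z.
rank ∂_2 = 12, rank ∂_3 = 0 ⇒ b_2 = 12 − 12 − 0 = 0. So H_2 ≅ 0.

H_0 = Z,  H_1 = Z/2Z,  H_2 = 0.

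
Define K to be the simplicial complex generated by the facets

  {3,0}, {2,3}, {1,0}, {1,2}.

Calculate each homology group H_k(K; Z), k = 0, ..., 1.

We work with the vertex ordering 0 < 1 < 2 < 3. The simplices of K, each written with vertices in increasing order, are:

  0-simplices (4): [0], [1], [2], [3]
  1-simplices (4): [0,1], [0,3], [1,2], [2,3]

so the chain groups are C_0 ≅ Z^4, C_1 ≅ Z^4.

∂_1: C_1 → C_0 is given by ∂[p,q] = [q] − [p]. For instance
  ∂[2,3] = [3] − [2].
This gives a 4×4 integer matrix of rank 3; reducing to Smith normal form yields diagonal entries (1,1,1).

Now H_k = ker ∂_k / im ∂_{k+1}, so:

  H_0: rank C_0 − rank ∂_1 = 4 − 3 = 1, and the invariant factors of ∂_1 are all 1, so H_0 ≅ Z.
  H_1: rank ker ∂_1 − rank ∂_2 = (4 − 3) − 0 = 1, and there is no ∂_2, so H_1 ≅ Z.

As a check, the Euler characteristic is 4 − 4 = 0, which agrees with 1 − 1 = 0.
(K is a triangulation of the circle S^1.)

H_0 = Z,  H_1 = Z.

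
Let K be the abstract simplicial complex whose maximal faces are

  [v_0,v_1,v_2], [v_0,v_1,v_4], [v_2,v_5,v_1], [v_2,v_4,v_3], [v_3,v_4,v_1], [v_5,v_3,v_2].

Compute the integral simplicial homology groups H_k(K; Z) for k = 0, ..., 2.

K has 6 vertices, 12 edges, 6 triangles.
rank ∂_0 = 0, rank ∂_1 = 5 ⇒ b_0 = 6 − 0 − 5 = 1; all invariant factors of ∂_1 are 1 so no torsion. So H_0 = Z.
rank ∂_1 = 5, rank ∂_2 = 6 ⇒ b_1 = 12 − 5 − 6 = 1; all invariant factors of ∂_2 are 1 so no torsion. So H_1 = Z.
rank ∂_2 = 6, rank ∂_3 = 0 ⇒ b_2 = 6 − 6 − 0 = 0. So H_2 = 0.

H_0 ≅ Z,  H_1 ≅ Z,  H_2 = 0.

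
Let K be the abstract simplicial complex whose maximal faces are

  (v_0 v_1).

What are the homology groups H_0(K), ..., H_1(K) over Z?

We work with the vertex ordering v_0 < v_1. The simplices of K, each written with vertices in increasing order, are:

  0-simplices (2): [v_0], [v_1]
  1-simplices (1): [v_0,v_1]

Hence C_0 ≅ Z^2, C_1 ≅ Z^1.

Boundary ∂_1: C_1 → C_0 maps an edge to its endpoints' difference, ∂[p,q] = q − p. For instance
  ∂[v_0,v_1] = [v_1] − [v_0].
This gives a 2×1 integer matrix of rank 1; reducing to Smith normal form yields diagonal entries (1).

Reading off H_k = ker ∂_k / im ∂_{k+1}:

  H_0: rank C_0 − rank ∂_1 = 2 − 1 = 1, and the invariant factors of ∂_1 are all 1, so H_0 = Z.
  H_1: rank ker ∂_1 − rank ∂_2 = (1 − 1) − 0 = 0, and there is no ∂_2, so H_1 = 0.

H_0 ≅ Z,  H_1 = 0.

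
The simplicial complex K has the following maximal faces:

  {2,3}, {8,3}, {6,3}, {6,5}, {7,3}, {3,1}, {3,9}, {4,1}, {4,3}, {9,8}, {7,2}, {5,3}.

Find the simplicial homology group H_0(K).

K has 9 vertices, 12 edges.
rank ∂_0 = 0, rank ∂_1 = 8 ⇒ b_0 = 9 − 0 − 8 = 1; all invariant factors of ∂_1 are 1 so no torsion. So H_0 ≅ Z.

H_0 ≅ Z.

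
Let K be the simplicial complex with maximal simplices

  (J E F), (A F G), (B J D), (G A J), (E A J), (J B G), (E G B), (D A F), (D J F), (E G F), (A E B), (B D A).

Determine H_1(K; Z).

H_1 ≅ Z_2.

Order the vertices as A < B < D < E < F < G < J. Listing each simplex with vertices in this order, K has dimension 2 with simplices:

  0-simplices (7): A, B, D, E, F, G, J
  1-simplices (18): AB, AD, AE, AF, AG, AJ, BD, BE, BG, BJ, DF, DJ, EF, EG, EJ, FG, FJ, GJ
  2-simplices (12): ABD, ABE, ADF, AEJ, AFG, AGJ, BDJ, BEG, BGJ, DFJ, EFG, EFJ

Hence C_0 ≅ Z^7, C_1 ≅ Z^18, C_2 ≅ Z^12.

The boundary map ∂_1: C_1 → C_0 is given by ∂[p,q] = [q] − [p]. For instance
  ∂FJ = J − F.
The 7×18 boundary matrix has rank 6 and Smith normal form diag(1,1,1,1,1,1).

∂_2: C_2 → C_1 sends each 2-simplex [p,q,r] to [q,r] − [p,r] + [p,q]. For instance
  ∂ABE = BE − AE + AB,
  ∂AGJ = GJ − AJ + AG.
The resulting 18×12 matrix has rank 12, and its Smith normal form has invariant factors (1,1,1,1,1,1,1,1,1,1,1,2).

Reading off H_k = ker ∂_k / im ∂_{k+1}:

  H_1: rank ker ∂_1 − rank ∂_2 = (18 − 6) − 12 = 0, and ∂_2 has invariant factor 2 > 1, so H_1 ≅ Z_2.

(K is a triangulation of the real projective plane RP^2.)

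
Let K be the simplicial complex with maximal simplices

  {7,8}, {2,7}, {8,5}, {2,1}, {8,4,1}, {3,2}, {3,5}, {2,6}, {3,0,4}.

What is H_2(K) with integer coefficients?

H_2 ≅ 0.

Order the vertices as 0 < 1 < 2 < 3 < 4 < 5 < 6 < 7 < 8. Listing each simplex with vertices in this order, K has dimension 2 with simplices:

  0-simplices (9): [0], [1], [2], [3], [4], [5], [6], [7], [8]
  1-simplices (13): [0,3], [0,4], [1,2], [1,4], [1,8], [2,3], [2,6], [2,7], [3,4], [3,5], [4,8], [5,8], [7,8]
  2-simplices (2): [0,3,4], [1,4,8]

Hence C_0 ≅ Z^9, C_1 ≅ Z^13, C_2 ≅ Z^2.

The boundary map ∂_1: C_1 → C_0 maps an edge to its endpoints' difference, ∂[p,q] = q − p. For instance
  ∂[1,2] = [2] − [1].
This gives a 9×13 integer matrix of rank 8; reducing to Smith normal form yields diagonal entries (1,1,1,1,1,1,1,1).

Boundary ∂_2: C_2 → C_1 sends each 2-simplex [p,q,r] to [q,r] − [p,r] + [p,q]. For instance
  ∂[0,3,4] = [3,4] − [0,4] + [0,3],
  ∂[1,4,8] = [4,8] − [1,8] + [1,4].
As a 13×2 matrix over Z this has rank 2, with invariant factors (1,1).

Now H_k = ker ∂_k / im ∂_{k+1}, so:

  H_2: rank ker ∂_2 − rank ∂_3 = (2 − 2) − 0 = 0, and there is no ∂_3, so H_2 ≅ 0.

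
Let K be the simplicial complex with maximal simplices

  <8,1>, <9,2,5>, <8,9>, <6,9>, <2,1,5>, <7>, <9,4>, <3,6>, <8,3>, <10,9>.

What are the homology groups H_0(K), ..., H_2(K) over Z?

H_0 = Z^2,  H_1 = Z^2,  H_2 = 0.

Order the vertices as 1 < 2 < 3 < 4 < 5 < 6 < 7 < 8 < 9 < 10. Listing each simplex with vertices in this order, K has dimension 2 with simplices:

  0-simplices (10): [1], [2], [3], [4], [5], [6], [7], [8], [9], [10]
  1-simplices (12): [1,2], [1,5], [1,8], [2,5], [2,9], [3,6], [3,8], [4,9], [5,9], [6,9], [8,9], [9,10]
  2-simplices (2): [1,2,5], [2,5,9]

giving chain groups C_0 ≅ Z^10, C_1 ≅ Z^12, C_2 ≅ Z^2.

∂_1: C_1 → C_0 is given by ∂[p,q] = [q] − [p]. For instance
  ∂[8,9] = [9] − [8].
The 10×12 boundary matrix has rank 8 and Smith normal form diag(1,1,1,1,1,1,1,1).

∂_2: C_2 → C_1 maps a triangle to the signed sum of its edges. For instance
  ∂[1,2,5] = [2,5] − [1,5] + [1,2],
  ∂[2,5,9] = [5,9] − [2,9] + [2,5].
As a 12×2 matrix over Z this has rank 2, with invariant factors (1,1).

Reading off H_k = ker ∂_k / im ∂_{k+1}:

  H_0: rank C_0 − rank ∂_1 = 10 − 8 = 2, and the invariant factors of ∂_1 are all 1, so H_0 ≅ Z^2.
  H_1: rank ker ∂_1 − rank ∂_2 = (12 − 8) − 2 = 2, and the invariant factors of ∂_2 are all 1, so H_1 ≅ Z^2.
  H_2: rank ker ∂_2 − rank ∂_3 = (2 − 2) − 0 = 0, and there is no ∂_3, so H_2 ≅ 0.

As a check, the Euler characteristic is 10 − 12 + 2 = 0, which agrees with 2 − 2 + 0 = 0.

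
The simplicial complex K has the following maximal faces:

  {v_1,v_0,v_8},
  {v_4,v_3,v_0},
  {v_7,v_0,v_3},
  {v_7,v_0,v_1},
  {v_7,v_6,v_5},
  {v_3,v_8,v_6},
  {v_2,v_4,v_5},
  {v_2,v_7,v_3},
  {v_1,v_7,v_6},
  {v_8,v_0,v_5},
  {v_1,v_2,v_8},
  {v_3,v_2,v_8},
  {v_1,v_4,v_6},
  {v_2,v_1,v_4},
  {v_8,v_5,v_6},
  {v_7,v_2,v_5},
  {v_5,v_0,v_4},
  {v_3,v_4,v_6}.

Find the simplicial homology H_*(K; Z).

H_0 ≅ Z,  H_1 ≅ Z^2,  H_2 ≅ Z.

Fix the vertex order v_0 < v_1 < v_2 < v_3 < v_4 < v_5 < v_6 < v_7 < v_8 and write every simplex with vertices in increasing order. Then dim K = 2 and the simplices of K are:

  0-simplices (9): [v_0], [v_1], [v_2], [v_3], [v_4], [v_5], [v_6], [v_7], [v_8]
  1-simplices (27): (27 of them)
  2-simplices (18): (18 of them)

giving chain groups C_0 ≅ Z^9, C_1 ≅ Z^27, C_2 ≅ Z^18.

Boundary ∂_1: C_1 → C_0 sends each edge [p,q] (with p < q) to q − p. For instance
  ∂[v_0,v_4] = [v_4] − [v_0].
The resulting 9×27 matrix has rank 8, and its Smith normal form has invariant factors (1,1,1,1,1,1,1,1).

∂_2: C_2 → C_1 acts by ∂[p,q,r] = [q,r] − [p,r] + [p,q]. For instance
  ∂[v_0,v_3,v_4] = [v_3,v_4] − [v_0,v_4] + [v_0,v_3],
  ∂[v_2,v_4,v_5] = [v_4,v_5] − [v_2,v_5] + [v_2,v_4].
This gives a 27×18 integer matrix of rank 17; reducing to Smith normal form yields diagonal entries (1,1,1,1,1,1,1,1,1,1,1,1,1,1,1,1,1).

Now H_k = ker ∂_k / im ∂_{k+1}, so:

  H_0: rank C_0 − rank ∂_1 = 9 − 8 = 1, and the invariant factors of ∂_1 are all 1, so H_0 ≅ Z.
  H_1: rank ker ∂_1 − rank ∂_2 = (27 − 8) − 17 = 2, and the invariant factors of ∂_2 are all 1, so H_1 ≅ Z^2.
  H_2: rank ker ∂_2 − rank ∂_3 = (18 − 17) − 0 = 1, and there is no ∂_3, so H_2 ≅ Z.

As a check, the Euler characteristic is 9 − 27 + 18 = 0, which agrees with 1 − 2 + 1 = 0.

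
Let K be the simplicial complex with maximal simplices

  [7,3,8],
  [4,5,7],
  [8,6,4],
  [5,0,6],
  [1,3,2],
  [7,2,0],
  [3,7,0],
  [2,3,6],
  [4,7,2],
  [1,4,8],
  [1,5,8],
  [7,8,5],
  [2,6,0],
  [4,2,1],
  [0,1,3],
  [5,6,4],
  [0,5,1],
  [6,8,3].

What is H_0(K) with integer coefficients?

H_0 = Z.

Fix the vertex order 0 < 1 < 2 < 3 < 4 < 5 < 6 < 7 < 8 and write every simplex with vertices in increasing order. Then dim K = 2 and the simplices of K are:

  0-simplices (9): [0], [1], [2], [3], [4], [5], [6], [7], [8]
  1-simplices (27): (27 of them)
  2-simplices (18): [0,1,3], [0,1,5], [0,2,6], [0,2,7], [0,3,7], [0,5,6], [1,2,3], [1,2,4], [1,4,8], [1,5,8], [2,3,6], [2,4,7], [3,6,8], [3,7,8], [4,5,6], [4,5,7], [4,6,8], [5,7,8]

giving chain groups C_0 ≅ Z^9, C_1 ≅ Z^27, C_2 ≅ Z^18.

The boundary map ∂_1: C_1 → C_0 maps an edge to its endpoints' difference, ∂[p,q] = q − p. For instance
  ∂[0,6] = [6] − [0].
As a 9×27 matrix over Z this has rank 8, with invariant factors (1,1,1,1,1,1,1,1).

Boundary ∂_2: C_2 → C_1 sends each 2-simplex [p,q,r] to [q,r] − [p,r] + [p,q]. For instance
  ∂[0,1,3] = [1,3] − [0,3] + [0,1],
  ∂[4,5,6] = [5,6] − [4,6] + [4,5].
The 27×18 boundary matrix has rank 18 and Smith normal form diag(1,1,1,1,1,1,1,1,1,1,1,1,1,1,1,1,1,2).

Now H_k = ker ∂_k / im ∂_{k+1}, so:

  H_0: rank C_0 − rank ∂_1 = 9 − 8 = 1, and the invariant factors of ∂_1 are all 1, so H_0 = Z.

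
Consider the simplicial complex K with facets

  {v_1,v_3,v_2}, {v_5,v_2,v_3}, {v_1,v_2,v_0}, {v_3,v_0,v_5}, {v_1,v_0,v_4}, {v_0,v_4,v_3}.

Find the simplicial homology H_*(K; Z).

Order the vertices as v_0 < v_1 < v_2 < v_3 < v_4 < v_5. Listing each simplex with vertices in this order, K has dimension 2 with simplices:

  0-simplices (6): [v_0], [v_1], [v_2], [v_3], [v_4], [v_5]
  1-simplices (12): [v_0,v_1], [v_0,v_2], [v_0,v_3], [v_0,v_4], [v_0,v_5], [v_1,v_2], [v_1,v_3], [v_1,v_4], [v_2,v_3], [v_2,v_5], [v_3,v_4], [v_3,v_5]
  2-simplices (6): [v_0,v_1,v_2], [v_0,v_1,v_4], [v_0,v_3,v_4], [v_0,v_3,v_5], [v_1,v_2,v_3], [v_2,v_3,v_5]

Hence C_0 ≅ Z^6, C_1 ≅ Z^12, C_2 ≅ Z^6.

The boundary map ∂_1: C_1 → C_0 maps an edge to its endpoints' difference, ∂[p,q] = q − p.
The resulting 6×12 matrix has rank 5, and its Smith normal form has invariant factors (1,1,1,1,1).

Boundary ∂_2: C_2 → C_1 maps a triangle to the signed sum of its edges. For instance
  ∂[v_0,v_3,v_5] = [v_3,v_5] − [v_0,v_5] + [v_0,v_3],
  ∂[v_2,v_3,v_5] = [v_3,v_5] − [v_2,v_5] + [v_2,v_3].
This gives a 12×6 integer matrix of rank 6; reducing to Smith normal form yields diagonal entries (1,1,1,1,1,1).

Computing H_k = (kernel of ∂_k) / (image of ∂_{k+1}):

  H_0: rank C_0 − rank ∂_1 = 6 − 5 = 1, and the invariant factors of ∂_1 are all 1, so H_0 = Z.
  H_1: rank ker ∂_1 − rank ∂_2 = (12 − 5) − 6 = 1, and the invariant factors of ∂_2 are all 1, so H_1 = Z.
  H_2: rank ker ∂_2 − rank ∂_3 = (6 − 6) − 0 = 0, and there is no ∂_3, so H_2 = 0.

H_0 ≅ Z,  H_1 ≅ Z,  H_2 = 0.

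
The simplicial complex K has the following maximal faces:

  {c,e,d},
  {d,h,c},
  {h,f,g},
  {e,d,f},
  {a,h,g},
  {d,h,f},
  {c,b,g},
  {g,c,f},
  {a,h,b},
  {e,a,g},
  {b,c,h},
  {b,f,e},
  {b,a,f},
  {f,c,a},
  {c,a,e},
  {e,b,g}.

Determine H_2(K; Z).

H_2 ≅ Z.

Fix the vertex order a < b < c < d < e < f < g < h and write every simplex with vertices in increasing order. Then dim K = 2 and the simplices of K are:

  0-simplices (8): a, b, c, d, e, f, g, h
  1-simplices (24): ab, ac, ae, af, ag, ah, bc, be, bf, bg, bh, cd, ce, cf, cg, ch, de, df, dh, ef, eg, fg, fh, gh
  2-simplices (16): abf, abh, ace, acf, aeg, agh, bcg, bch, bef, beg, cde, cdh, cfg, def, dfh, fgh

giving chain groups C_0 ≅ Z^8, C_1 ≅ Z^24, C_2 ≅ Z^16.

∂_1: C_1 → C_0 maps an edge to its endpoints' difference, ∂[p,q] = q − p.
The 8×24 boundary matrix has rank 7 and Smith normal form diag(1,1,1,1,1,1,1).

Boundary ∂_2: C_2 → C_1 maps a triangle to the signed sum of its edges. For instance
  ∂bcg = cg − bg + bc,
  ∂cde = de − ce + cd.
This gives a 24×16 integer matrix of rank 15; reducing to Smith normal form yields diagonal entries (1,1,1,1,1,1,1,1,1,1,1,1,1,1,1).

Now H_k = ker ∂_k / im ∂_{k+1}, so:

  H_2: rank ker ∂_2 − rank ∂_3 = (16 − 15) − 0 = 1, and there is no ∂_3, so H_2 = Z.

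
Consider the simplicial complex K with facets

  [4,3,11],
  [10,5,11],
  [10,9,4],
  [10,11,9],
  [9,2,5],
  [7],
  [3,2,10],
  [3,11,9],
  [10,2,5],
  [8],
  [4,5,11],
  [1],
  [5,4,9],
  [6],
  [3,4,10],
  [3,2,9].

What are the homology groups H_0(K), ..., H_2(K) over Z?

H_0 ≅ Z^5,  H_1 ≅ Z_2,  H_2 = 0.

We work with the vertex ordering 1 < 2 < 3 < 4 < 5 < 6 < 7 < 8 < 9 < 10 < 11. The simplices of K, each written with vertices in increasing order, are:

  0-simplices (11): [1], [2], [3], [4], [5], [6], [7], [8], [9], [10], [11]
  1-simplices (18): [2,3], [2,5], [2,9], [2,10], [3,4], [3,9], [3,10], [3,11], [4,5], [4,9], [4,10], [4,11], [5,9], [5,10], [5,11], [9,10], [9,11], [10,11]
  2-simplices (12): [2,3,9], [2,3,10], [2,5,9], [2,5,10], [3,4,10], [3,4,11], [3,9,11], [4,5,9], [4,5,11], [4,9,10], [5,10,11], [9,10,11]

giving chain groups C_0 ≅ Z^11, C_1 ≅ Z^18, C_2 ≅ Z^12.

∂_1: C_1 → C_0 sends each edge [p,q] (with p < q) to q − p.
As a 11×18 matrix over Z this has rank 6, with invariant factors (1,1,1,1,1,1).

The boundary map ∂_2: C_2 → C_1 maps a triangle to the signed sum of its edges. For instance
  ∂[3,4,11] = [4,11] − [3,11] + [3,4],
  ∂[9,10,11] = [10,11] − [9,11] + [9,10].
This gives a 18×12 integer matrix of rank 12; reducing to Smith normal form yields diagonal entries (1,1,1,1,1,1,1,1,1,1,1,2).

Now H_k = ker ∂_k / im ∂_{k+1}, so:

  H_0: rank C_0 − rank ∂_1 = 11 − 6 = 5, and the invariant factors of ∂_1 are all 1, so H_0 = Z^5.
  H_1: rank ker ∂_1 − rank ∂_2 = (18 − 6) − 12 = 0, and ∂_2 has invariant factor 2 > 1, so H_1 = Z_2.
  H_2: rank ker ∂_2 − rank ∂_3 = (12 − 12) − 0 = 0, and there is no ∂_3, so H_2 = 0.

As a check, the Euler characteristic is 11 − 18 + 12 = 5, which agrees with 5 − 0 + 0 = 5.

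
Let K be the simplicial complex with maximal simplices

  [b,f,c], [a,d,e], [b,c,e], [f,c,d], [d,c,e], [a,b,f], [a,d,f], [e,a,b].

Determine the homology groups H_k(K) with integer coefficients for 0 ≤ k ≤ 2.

Take the total order a < b < c < d < e < f on the vertex set. Then K (dimension 2) consists of the simplices:

  0-simplices (6): a, b, c, d, e, f
  1-simplices (12): ab, ad, ae, af, bc, be, bf, cd, ce, cf, de, df
  2-simplices (8): abe, abf, ade, adf, bce, bcf, cde, cdf

giving chain groups C_0 ≅ Z^6, C_1 ≅ Z^12, C_2 ≅ Z^8.

The boundary map ∂_1: C_1 → C_0 maps an edge to its endpoints' difference, ∂[p,q] = q − p.
This gives a 6×12 integer matrix of rank 5; reducing to Smith normal form yields diagonal entries (1,1,1,1,1).

∂_2: C_2 → C_1 maps a triangle to the signed sum of its edges. For instance
  ∂abe = be − ae + ab,
  ∂adf = df − af + ad.
As a 12×8 matrix over Z this has rank 7, with invariant factors (1,1,1,1,1,1,1).

Computing H_k = (kernel of ∂_k) / (image of ∂_{k+1}):

  H_0: rank C_0 − rank ∂_1 = 6 − 5 = 1, and the invariant factors of ∂_1 are all 1, so H_0 = Z.
  H_1: rank ker ∂_1 − rank ∂_2 = (12 − 5) − 7 = 0, and the invariant factors of ∂_2 are all 1, so H_1 = 0.
  H_2: rank ker ∂_2 − rank ∂_3 = (8 − 7) − 0 = 1, and there is no ∂_3, so H_2 = Z.

H_0 = Z,  H_1 = 0,  H_2 = Z.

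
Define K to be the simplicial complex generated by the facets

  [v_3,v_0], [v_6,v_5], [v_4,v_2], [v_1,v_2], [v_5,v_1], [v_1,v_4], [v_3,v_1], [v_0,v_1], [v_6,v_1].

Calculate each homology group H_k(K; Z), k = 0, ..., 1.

Take the total order v_0 < v_1 < v_2 < v_3 < v_4 < v_5 < v_6 on the vertex set. Then K (dimension 1) consists of the simplices:

  0-simplices (7): [v_0], [v_1], [v_2], [v_3], [v_4], [v_5], [v_6]
  1-simplices (9): [v_0,v_1], [v_0,v_3], [v_1,v_2], [v_1,v_3], [v_1,v_4], [v_1,v_5], [v_1,v_6], [v_2,v_4], [v_5,v_6]

Hence C_0 ≅ Z^7, C_1 ≅ Z^9.

The boundary map ∂_1: C_1 → C_0 maps an edge to its endpoints' difference, ∂[p,q] = q − p.
As a 7×9 matrix over Z this has rank 6, with invariant factors (1,1,1,1,1,1).

Reading off H_k = ker ∂_k / im ∂_{k+1}:

  H_0: rank C_0 − rank ∂_1 = 7 − 6 = 1, and the invariant factors of ∂_1 are all 1, so H_0 ≅ Z.
  H_1: rank ker ∂_1 − rank ∂_2 = (9 − 6) − 0 = 3, and there is no ∂_2, so H_1 ≅ Z^3.

H_0 ≅ Z,  H_1 ≅ Z^3.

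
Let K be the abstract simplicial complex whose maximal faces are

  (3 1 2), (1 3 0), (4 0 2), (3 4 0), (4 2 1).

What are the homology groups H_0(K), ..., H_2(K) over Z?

H_0 ≅ Z,  H_1 ≅ Z,  H_2 = 0.

Order the vertices as 0 < 1 < 2 < 3 < 4. Listing each simplex with vertices in this order, K has dimension 2 with simplices:

  0-simplices (5): [0], [1], [2], [3], [4]
  1-simplices (10): [0,1], [0,2], [0,3], [0,4], [1,2], [1,3], [1,4], [2,3], [2,4], [3,4]
  2-simplices (5): [0,1,3], [0,2,4], [0,3,4], [1,2,3], [1,2,4]

Hence C_0 ≅ Z^5, C_1 ≅ Z^10, C_2 ≅ Z^5.

Boundary ∂_1: C_1 → C_0 sends each edge [p,q] (with p < q) to q − p. For instance
  ∂[1,2] = [2] − [1].
This gives a 5×10 integer matrix of rank 4; reducing to Smith normal form yields diagonal entries (1,1,1,1).

The boundary map ∂_2: C_2 → C_1 sends each 2-simplex [p,q,r] to [q,r] − [p,r] + [p,q]. For instance
  ∂[0,2,4] = [2,4] − [0,4] + [0,2],
  ∂[0,1,3] = [1,3] − [0,3] + [0,1].
As a 10×5 matrix over Z this has rank 5, with invariant factors (1,1,1,1,1).

Reading off H_k = ker ∂_k / im ∂_{k+1}:

  H_0: rank C_0 − rank ∂_1 = 5 − 4 = 1, and the invariant factors of ∂_1 are all 1, so H_0 = Z.
  H_1: rank ker ∂_1 − rank ∂_2 = (10 − 4) − 5 = 1, and the invariant factors of ∂_2 are all 1, so H_1 = Z.
  H_2: rank ker ∂_2 − rank ∂_3 = (5 − 5) − 0 = 0, and there is no ∂_3, so H_2 = 0.

(K is a triangulation of the Möbius band.)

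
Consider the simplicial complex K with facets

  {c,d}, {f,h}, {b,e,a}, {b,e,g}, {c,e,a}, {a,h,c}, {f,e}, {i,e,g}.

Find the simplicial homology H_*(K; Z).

H_0 ≅ Z,  H_1 ≅ Z,  H_2 = 0.

Fix the vertex order a < b < c < d < e < f < g < h < i and write every simplex with vertices in increasing order. Then dim K = 2 and the simplices of K are:

  0-simplices (9): a, b, c, d, e, f, g, h, i
  1-simplices (14): ab, ac, ae, ah, be, bg, cd, ce, ch, ef, eg, ei, fh, gi
  2-simplices (5): abe, ace, ach, beg, egi

Hence C_0 ≅ Z^9, C_1 ≅ Z^14, C_2 ≅ Z^5.

The boundary map ∂_1: C_1 → C_0 maps an edge to its endpoints' difference, ∂[p,q] = q − p.
As a 9×14 matrix over Z this has rank 8, with invariant factors (1,1,1,1,1,1,1,1).

∂_2: C_2 → C_1 acts by ∂[p,q,r] = [q,r] − [p,r] + [p,q]. For instance
  ∂egi = gi − ei + eg,
  ∂abe = be − ae + ab.
The 14×5 boundary matrix has rank 5 and Smith normal form diag(1,1,1,1,1).

From H_k ≅ ker(∂_k) / im(∂_{k+1}) we obtain:

  H_0: rank C_0 − rank ∂_1 = 9 − 8 = 1, and the invariant factors of ∂_1 are all 1, so H_0 = Z.
  H_1: rank ker ∂_1 − rank ∂_2 = (14 − 8) − 5 = 1, and the invariant factors of ∂_2 are all 1, so H_1 = Z.
  H_2: rank ker ∂_2 − rank ∂_3 = (5 − 5) − 0 = 0, and there is no ∂_3, so H_2 = 0.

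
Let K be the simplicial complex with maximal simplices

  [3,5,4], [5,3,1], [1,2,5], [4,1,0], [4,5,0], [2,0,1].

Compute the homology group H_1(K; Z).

H_1 = Z.

Fix the vertex order 0 < 1 < 2 < 3 < 4 < 5 and write every simplex with vertices in increasing order. Then dim K = 2 and the simplices of K are:

  0-simplices (6): [0], [1], [2], [3], [4], [5]
  1-simplices (12): [0,1], [0,2], [0,4], [0,5], [1,2], [1,3], [1,4], [1,5], [2,5], [3,4], [3,5], [4,5]
  2-simplices (6): [0,1,2], [0,1,4], [0,4,5], [1,2,5], [1,3,5], [3,4,5]

Hence C_0 ≅ Z^6, C_1 ≅ Z^12, C_2 ≅ Z^6.

Boundary ∂_1: C_1 → C_0 is given by ∂[p,q] = [q] − [p].
The resulting 6×12 matrix has rank 5, and its Smith normal form has invariant factors (1,1,1,1,1).

∂_2: C_2 → C_1 maps a triangle to the signed sum of its edges. For instance
  ∂[0,1,4] = [1,4] − [0,4] + [0,1],
  ∂[0,1,2] = [1,2] − [0,2] + [0,1].
The 12×6 boundary matrix has rank 6 and Smith normal form diag(1,1,1,1,1,1).

Computing H_k = (kernel of ∂_k) / (image of ∂_{k+1}):

  H_1: rank ker ∂_1 − rank ∂_2 = (12 − 5) − 6 = 1, and the invariant factors of ∂_2 are all 1, so H_1 ≅ Z.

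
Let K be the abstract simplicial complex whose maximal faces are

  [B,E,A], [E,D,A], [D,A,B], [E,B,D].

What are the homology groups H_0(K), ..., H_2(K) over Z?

H_0 = Z,  H_1 = 0,  H_2 = Z.

Fix the vertex order A < B < D < E and write every simplex with vertices in increasing order. Then dim K = 2 and the simplices of K are:

  0-simplices (4): A, B, D, E
  1-simplices (6): AB, AD, AE, BD, BE, DE
  2-simplices (4): ABD, ABE, ADE, BDE

so the chain groups are C_0 ≅ Z^4, C_1 ≅ Z^6, C_2 ≅ Z^4.

The boundary map ∂_1: C_1 → C_0 is given by ∂[p,q] = [q] − [p]. For instance
  ∂DE = E − D.
The 4×6 boundary matrix has rank 3 and Smith normal form diag(1,1,1).

∂_2: C_2 → C_1 sends each 2-simplex [p,q,r] to [q,r] − [p,r] + [p,q]. For instance
  ∂BDE = DE − BE + BD,
  ∂ABE = BE − AE + AB.
As a 6×4 matrix over Z this has rank 3, with invariant factors (1,1,1).

Reading off H_k = ker ∂_k / im ∂_{k+1}:

  H_0: rank C_0 − rank ∂_1 = 4 − 3 = 1, and the invariant factors of ∂_1 are all 1, so H_0 = Z.
  H_1: rank ker ∂_1 − rank ∂_2 = (6 − 3) − 3 = 0, and the invariant factors of ∂_2 are all 1, so H_1 = 0.
  H_2: rank ker ∂_2 − rank ∂_3 = (4 − 3) − 0 = 1, and there is no ∂_3, so H_2 = Z.

(K is a triangulation of the 2-sphere S^2.)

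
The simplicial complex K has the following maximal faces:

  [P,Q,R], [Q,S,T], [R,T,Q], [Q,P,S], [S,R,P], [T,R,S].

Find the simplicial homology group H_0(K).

H_0 ≅ Z.

Fix the vertex order P < Q < R < S < T and write every simplex with vertices in increasing order. Then dim K = 2 and the simplices of K are:

  0-simplices (5): P, Q, R, S, T
  1-simplices (9): PQ, PR, PS, QR, QS, QT, RS, RT, ST
  2-simplices (6): PQR, PQS, PRS, QRT, QST, RST

giving chain groups C_0 ≅ Z^5, C_1 ≅ Z^9, C_2 ≅ Z^6.

∂_1: C_1 → C_0 maps an edge to its endpoints' difference, ∂[p,q] = q − p. For instance
  ∂QS = S − Q.
This gives a 5×9 integer matrix of rank 4; reducing to Smith normal form yields diagonal entries (1,1,1,1).

Boundary ∂_2: C_2 → C_1 maps a triangle to the signed sum of its edges. For instance
  ∂PQR = QR − PR + PQ,
  ∂PQS = QS − PS + PQ.
This gives a 9×6 integer matrix of rank 5; reducing to Smith normal form yields diagonal entries (1,1,1,1,1).

From H_k ≅ ker(∂_k) / im(∂_{k+1}) we obtain:

  H_0: rank C_0 − rank ∂_1 = 5 − 4 = 1, and the invariant factors of ∂_1 are all 1, so H_0 = Z.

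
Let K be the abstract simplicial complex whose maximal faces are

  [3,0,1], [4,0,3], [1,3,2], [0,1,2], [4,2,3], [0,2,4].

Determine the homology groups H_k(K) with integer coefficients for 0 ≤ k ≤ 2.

Take the total order 0 < 1 < 2 < 3 < 4 on the vertex set. Then K (dimension 2) consists of the simplices:

  0-simplices (5): [0], [1], [2], [3], [4]
  1-simplices (9): [0,1], [0,2], [0,3], [0,4], [1,2], [1,3], [2,3], [2,4], [3,4]
  2-simplices (6): [0,1,2], [0,1,3], [0,2,4], [0,3,4], [1,2,3], [2,3,4]

giving chain groups C_0 ≅ Z^5, C_1 ≅ Z^9, C_2 ≅ Z^6.

Boundary ∂_1: C_1 → C_0 is given by ∂[p,q] = [q] − [p]. For instance
  ∂[1,2] = [2] − [1].
This gives a 5×9 integer matrix of rank 4; reducing to Smith normal form yields diagonal entries (1,1,1,1).

The boundary map ∂_2: C_2 → C_1 maps a triangle to the signed sum of its edges. For instance
  ∂[0,1,3] = [1,3] − [0,3] + [0,1],
  ∂[0,2,4] = [2,4] − [0,4] + [0,2].
This gives a 9×6 integer matrix of rank 5; reducing to Smith normal form yields diagonal entries (1,1,1,1,1).

Computing H_k = (kernel of ∂_k) / (image of ∂_{k+1}):

  H_0: rank C_0 − rank ∂_1 = 5 − 4 = 1, and the invariant factors of ∂_1 are all 1, so H_0 = Z.
  H_1: rank ker ∂_1 − rank ∂_2 = (9 − 4) − 5 = 0, and the invariant factors of ∂_2 are all 1, so H_1 = 0.
  H_2: rank ker ∂_2 − rank ∂_3 = (6 − 5) − 0 = 1, and there is no ∂_3, so H_2 = Z.

H_0 ≅ Z,  H_1 = 0,  H_2 ≅ Z.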